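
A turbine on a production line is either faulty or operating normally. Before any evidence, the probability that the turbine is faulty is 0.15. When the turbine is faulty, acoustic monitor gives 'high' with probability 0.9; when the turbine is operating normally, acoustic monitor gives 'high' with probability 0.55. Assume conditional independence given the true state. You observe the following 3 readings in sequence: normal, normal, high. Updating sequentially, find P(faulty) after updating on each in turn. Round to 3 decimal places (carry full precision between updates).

After 'normal': P(faulty) = 0.1·0.1500 / (0.1·0.1500 + 0.45·0.8500) ≈ 0.0377
After 'normal': P(faulty) = 0.1·0.0377 / (0.1·0.0377 + 0.45·0.9623) ≈ 0.0086
After 'high': P(faulty) = 0.9·0.0086 / (0.9·0.0086 + 0.55·0.9914) ≈ 0.0141

0.014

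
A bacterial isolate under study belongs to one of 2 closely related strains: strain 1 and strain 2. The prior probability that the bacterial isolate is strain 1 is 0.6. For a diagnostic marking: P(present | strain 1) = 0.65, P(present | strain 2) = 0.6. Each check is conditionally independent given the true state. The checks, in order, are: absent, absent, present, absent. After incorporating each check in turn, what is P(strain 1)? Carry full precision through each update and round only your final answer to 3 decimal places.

Each posterior becomes the prior for the next update.
After 'absent': P(strain 1) = 0.35·0.6000 / (0.35·0.6000 + 0.4·0.4000) ≈ 0.5676
After 'absent': P(strain 1) = 0.35·0.5676 / (0.35·0.5676 + 0.4·0.4324) ≈ 0.5345
After 'present': P(strain 1) = 0.65·0.5345 / (0.65·0.5345 + 0.6·0.4655) ≈ 0.5544
After 'absent': P(strain 1) = 0.35·0.5544 / (0.35·0.5544 + 0.4·0.4456) ≈ 0.5212

0.521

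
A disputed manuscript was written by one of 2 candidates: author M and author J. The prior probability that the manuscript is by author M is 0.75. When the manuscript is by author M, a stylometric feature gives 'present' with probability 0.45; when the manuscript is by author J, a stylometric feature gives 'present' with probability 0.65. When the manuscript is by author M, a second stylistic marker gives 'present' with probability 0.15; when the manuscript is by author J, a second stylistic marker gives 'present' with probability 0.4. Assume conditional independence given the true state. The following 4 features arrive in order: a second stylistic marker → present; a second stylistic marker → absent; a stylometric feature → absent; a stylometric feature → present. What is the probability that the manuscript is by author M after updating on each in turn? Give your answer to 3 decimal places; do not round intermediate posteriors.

0.634

Apply Bayes' rule sequentially, carrying P(author M) forward.
After a second stylistic marker='present': P(author M) = 0.15·0.7500 / (0.15·0.7500 + 0.4·0.2500) ≈ 0.5294
After a second stylistic marker='absent': P(author M) = 0.85·0.5294 / (0.85·0.5294 + 0.6·0.4706) ≈ 0.6145
After a stylometric feature='absent': P(author M) = 0.55·0.6145 / (0.55·0.6145 + 0.35·0.3855) ≈ 0.7146
After a stylometric feature='present': P(author M) = 0.45·0.7146 / (0.45·0.7146 + 0.65·0.2854) ≈ 0.6342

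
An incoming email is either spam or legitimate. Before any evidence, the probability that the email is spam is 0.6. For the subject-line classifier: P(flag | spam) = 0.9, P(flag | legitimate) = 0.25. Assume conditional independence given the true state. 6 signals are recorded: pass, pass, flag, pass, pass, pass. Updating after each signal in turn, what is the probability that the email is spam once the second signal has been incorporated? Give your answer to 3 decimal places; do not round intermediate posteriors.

0.026

After 'pass': P(spam) = 0.1·0.6000 / (0.1·0.6000 + 0.75·0.4000) ≈ 0.1667
After 'pass': P(spam) = 0.1·0.1667 / (0.1·0.1667 + 0.75·0.8333) ≈ 0.0260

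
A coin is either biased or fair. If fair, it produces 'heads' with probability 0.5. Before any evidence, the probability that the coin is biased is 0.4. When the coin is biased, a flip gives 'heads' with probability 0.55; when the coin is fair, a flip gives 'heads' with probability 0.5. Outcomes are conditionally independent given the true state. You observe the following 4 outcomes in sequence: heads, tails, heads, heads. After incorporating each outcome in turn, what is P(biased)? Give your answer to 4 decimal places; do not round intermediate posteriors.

After 'heads': P(biased) = 0.55·0.4000 / (0.55·0.4000 + 0.5·0.6000) ≈ 0.4231
After 'tails': P(biased) = 0.45·0.4231 / (0.45·0.4231 + 0.5·0.5769) ≈ 0.3976
After 'heads': P(biased) = 0.55·0.3976 / (0.55·0.3976 + 0.5·0.6024) ≈ 0.4206
After 'heads': P(biased) = 0.55·0.4206 / (0.55·0.4206 + 0.5·0.5794) ≈ 0.4440

0.4440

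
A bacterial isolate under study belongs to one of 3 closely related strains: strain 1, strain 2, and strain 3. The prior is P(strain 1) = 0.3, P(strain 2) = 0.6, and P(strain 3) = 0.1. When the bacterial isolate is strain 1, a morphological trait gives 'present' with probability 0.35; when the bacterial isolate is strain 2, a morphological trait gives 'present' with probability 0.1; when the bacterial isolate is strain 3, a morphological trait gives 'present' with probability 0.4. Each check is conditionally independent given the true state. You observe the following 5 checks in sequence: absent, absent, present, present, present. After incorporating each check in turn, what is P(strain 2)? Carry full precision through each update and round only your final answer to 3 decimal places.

0.059

After 'absent': normaliser = 0.65·0.3000 + 0.9·0.6000 + 0.6·0.1000; P(strain 1) ≈ 0.2453, P(strain 2) ≈ 0.6792, P(strain 3) ≈ 0.0755
After 'absent': normaliser = 0.65·0.2453 + 0.9·0.6792 + 0.6·0.0755; P(strain 1) ≈ 0.1954, P(strain 2) ≈ 0.7491, P(strain 3) ≈ 0.0555
After 'present': normaliser = 0.35·0.1954 + 0.1·0.7491 + 0.4·0.0555; P(strain 1) ≈ 0.4132, P(strain 2) ≈ 0.4527, P(strain 3) ≈ 0.1341
After 'present': normaliser = 0.35·0.4132 + 0.1·0.4527 + 0.4·0.1341; P(strain 1) ≈ 0.5938, P(strain 2) ≈ 0.1859, P(strain 3) ≈ 0.2203
After 'present': normaliser = 0.35·0.5938 + 0.1·0.1859 + 0.4·0.2203; P(strain 1) ≈ 0.6608, P(strain 2) ≈ 0.0591, P(strain 3) ≈ 0.2801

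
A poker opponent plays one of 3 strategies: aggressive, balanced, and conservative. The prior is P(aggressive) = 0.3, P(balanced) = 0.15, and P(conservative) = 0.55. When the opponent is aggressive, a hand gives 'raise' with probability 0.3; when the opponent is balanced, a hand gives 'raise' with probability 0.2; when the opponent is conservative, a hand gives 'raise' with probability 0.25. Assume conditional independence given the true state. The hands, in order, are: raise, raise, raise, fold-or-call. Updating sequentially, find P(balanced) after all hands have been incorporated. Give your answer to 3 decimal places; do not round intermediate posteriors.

0.073

Each posterior becomes the prior for the next update.
After 'raise': normaliser = 0.3·0.3000 + 0.2·0.1500 + 0.25·0.5500; P(aggressive) ≈ 0.3495, P(balanced) ≈ 0.1165, P(conservative) ≈ 0.5340
After 'raise': normaliser = 0.3·0.3495 + 0.2·0.1165 + 0.25·0.5340; P(aggressive) ≈ 0.4007, P(balanced) ≈ 0.0891, P(conservative) ≈ 0.5102
After 'raise': normaliser = 0.3·0.4007 + 0.2·0.0891 + 0.25·0.5102; P(aggressive) ≈ 0.4527, P(balanced) ≈ 0.0671, P(conservative) ≈ 0.4803
After 'fold-or-call': normaliser = 0.7·0.4527 + 0.8·0.0671 + 0.75·0.4803; P(aggressive) ≈ 0.4336, P(balanced) ≈ 0.0734, P(conservative) ≈ 0.4929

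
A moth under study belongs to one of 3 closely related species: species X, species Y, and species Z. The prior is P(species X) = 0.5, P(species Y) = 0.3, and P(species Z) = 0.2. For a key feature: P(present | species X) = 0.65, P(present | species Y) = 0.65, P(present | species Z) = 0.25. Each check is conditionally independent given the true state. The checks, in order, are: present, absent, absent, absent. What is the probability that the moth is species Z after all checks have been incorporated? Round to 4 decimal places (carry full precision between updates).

0.4862

After 'present': normaliser = 0.65·0.5000 + 0.65·0.3000 + 0.25·0.2000; P(species X) ≈ 0.5702, P(species Y) ≈ 0.3421, P(species Z) ≈ 0.0877
After 'absent': normaliser = 0.35·0.5702 + 0.35·0.3421 + 0.75·0.0877; P(species X) ≈ 0.5182, P(species Y) ≈ 0.3109, P(species Z) ≈ 0.1708
After 'absent': normaliser = 0.35·0.5182 + 0.35·0.3109 + 0.75·0.1708; P(species X) ≈ 0.4336, P(species Y) ≈ 0.2601, P(species Z) ≈ 0.3063
After 'absent': normaliser = 0.35·0.4336 + 0.35·0.2601 + 0.75·0.3063; P(species X) ≈ 0.3212, P(species Y) ≈ 0.1927, P(species Z) ≈ 0.4862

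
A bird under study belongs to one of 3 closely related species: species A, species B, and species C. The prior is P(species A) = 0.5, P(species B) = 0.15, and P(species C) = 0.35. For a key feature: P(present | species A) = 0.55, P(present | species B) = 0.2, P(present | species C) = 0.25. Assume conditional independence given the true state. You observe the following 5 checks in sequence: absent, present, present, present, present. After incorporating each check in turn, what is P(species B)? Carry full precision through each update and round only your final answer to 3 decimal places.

After 'absent': normaliser = 0.45·0.5000 + 0.8·0.1500 + 0.75·0.3500; P(species A) ≈ 0.3704, P(species B) ≈ 0.1975, P(species C) ≈ 0.4321
After 'present': normaliser = 0.55·0.3704 + 0.2·0.1975 + 0.25·0.4321; P(species A) ≈ 0.5800, P(species B) ≈ 0.1125, P(species C) ≈ 0.3076
After 'present': normaliser = 0.55·0.5800 + 0.2·0.1125 + 0.25·0.3076; P(species A) ≈ 0.7624, P(species B) ≈ 0.0538, P(species C) ≈ 0.1838
After 'present': normaliser = 0.55·0.7624 + 0.2·0.0538 + 0.25·0.1838; P(species A) ≈ 0.8809, P(species B) ≈ 0.0226, P(species C) ≈ 0.0965
After 'present': normaliser = 0.55·0.8809 + 0.2·0.0226 + 0.25·0.0965; P(species A) ≈ 0.9442, P(species B) ≈ 0.0088, P(species C) ≈ 0.0470

0.009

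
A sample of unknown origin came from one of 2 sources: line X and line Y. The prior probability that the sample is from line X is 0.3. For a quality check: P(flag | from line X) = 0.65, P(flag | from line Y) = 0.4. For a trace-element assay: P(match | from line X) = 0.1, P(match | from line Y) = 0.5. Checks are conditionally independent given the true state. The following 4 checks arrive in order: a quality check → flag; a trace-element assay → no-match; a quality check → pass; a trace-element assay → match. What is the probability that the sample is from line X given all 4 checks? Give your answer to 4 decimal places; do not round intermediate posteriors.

0.1276

Apply Bayes' rule sequentially, carrying P(line X) forward.
After a quality check='flag': P(line X) = 0.65·0.3000 / (0.65·0.3000 + 0.4·0.7000) ≈ 0.4105
After a trace-element assay='no-match': P(line X) = 0.9·0.4105 / (0.9·0.4105 + 0.5·0.5895) ≈ 0.5563
After a quality check='pass': P(line X) = 0.35·0.5563 / (0.35·0.5563 + 0.6·0.4437) ≈ 0.4224
After a trace-element assay='match': P(line X) = 0.1·0.4224 / (0.1·0.4224 + 0.5·0.5776) ≈ 0.1276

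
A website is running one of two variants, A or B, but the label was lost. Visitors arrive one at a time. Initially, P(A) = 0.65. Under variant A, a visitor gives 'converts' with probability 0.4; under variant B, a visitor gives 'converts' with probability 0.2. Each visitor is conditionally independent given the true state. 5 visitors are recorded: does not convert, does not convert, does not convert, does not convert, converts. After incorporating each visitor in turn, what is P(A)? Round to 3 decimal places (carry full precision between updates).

0.540

Each posterior becomes the prior for the next update.
After 'does not convert': P(A) = 0.6·0.6500 / (0.6·0.6500 + 0.8·0.3500) ≈ 0.5821
After 'does not convert': P(A) = 0.6·0.5821 / (0.6·0.5821 + 0.8·0.4179) ≈ 0.5109
After 'does not convert': P(A) = 0.6·0.5109 / (0.6·0.5109 + 0.8·0.4891) ≈ 0.4393
After 'does not convert': P(A) = 0.6·0.4393 / (0.6·0.4393 + 0.8·0.5607) ≈ 0.3701
After 'converts': P(A) = 0.4·0.3701 / (0.4·0.3701 + 0.2·0.6299) ≈ 0.5403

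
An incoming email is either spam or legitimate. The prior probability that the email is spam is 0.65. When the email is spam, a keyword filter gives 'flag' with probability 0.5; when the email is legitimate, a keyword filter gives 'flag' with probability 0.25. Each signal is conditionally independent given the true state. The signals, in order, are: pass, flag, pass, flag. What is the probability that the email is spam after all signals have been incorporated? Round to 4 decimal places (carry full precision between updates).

After 'pass': P(spam) = 0.5·0.6500 / (0.5·0.6500 + 0.75·0.3500) ≈ 0.5532
After 'flag': P(spam) = 0.5·0.5532 / (0.5·0.5532 + 0.25·0.4468) ≈ 0.7123
After 'pass': P(spam) = 0.5·0.7123 / (0.5·0.7123 + 0.75·0.2877) ≈ 0.6228
After 'flag': P(spam) = 0.5·0.6228 / (0.5·0.6228 + 0.25·0.3772) ≈ 0.7675

0.7675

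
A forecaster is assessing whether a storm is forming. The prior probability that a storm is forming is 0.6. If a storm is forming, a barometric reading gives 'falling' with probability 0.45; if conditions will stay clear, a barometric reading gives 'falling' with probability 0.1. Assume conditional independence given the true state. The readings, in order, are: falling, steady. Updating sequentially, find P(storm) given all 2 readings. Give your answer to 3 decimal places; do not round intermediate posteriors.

After 'falling': P(storm) = 0.45·0.6000 / (0.45·0.6000 + 0.1·0.4000) ≈ 0.8710
After 'steady': P(storm) = 0.55·0.8710 / (0.55·0.8710 + 0.9·0.1290) ≈ 0.8049

0.805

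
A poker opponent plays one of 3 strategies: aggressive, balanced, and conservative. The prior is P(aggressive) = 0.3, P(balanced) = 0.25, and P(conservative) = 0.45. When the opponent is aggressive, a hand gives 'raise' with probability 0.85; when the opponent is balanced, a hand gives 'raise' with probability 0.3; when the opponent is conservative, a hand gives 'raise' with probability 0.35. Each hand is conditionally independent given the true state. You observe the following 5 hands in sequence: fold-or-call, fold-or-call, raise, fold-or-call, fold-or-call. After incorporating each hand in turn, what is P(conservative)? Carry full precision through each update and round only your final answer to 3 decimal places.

Apply Bayes' rule sequentially, carrying P(conservative) forward.
After 'fold-or-call': normaliser = 0.15·0.3000 + 0.7·0.2500 + 0.65·0.4500; P(aggressive) ≈ 0.0878, P(balanced) ≈ 0.3415, P(conservative) ≈ 0.5707
After 'fold-or-call': normaliser = 0.15·0.0878 + 0.7·0.3415 + 0.65·0.5707; P(aggressive) ≈ 0.0211, P(balanced) ≈ 0.3836, P(conservative) ≈ 0.5953
After 'raise': normaliser = 0.85·0.0211 + 0.3·0.3836 + 0.35·0.5953; P(aggressive) ≈ 0.0526, P(balanced) ≈ 0.3371, P(conservative) ≈ 0.6103
After 'fold-or-call': normaliser = 0.15·0.0526 + 0.7·0.3371 + 0.65·0.6103; P(aggressive) ≈ 0.0123, P(balanced) ≈ 0.3683, P(conservative) ≈ 0.6193
After 'fold-or-call': normaliser = 0.15·0.0123 + 0.7·0.3683 + 0.65·0.6193; P(aggressive) ≈ 0.0028, P(balanced) ≈ 0.3893, P(conservative) ≈ 0.6079

0.608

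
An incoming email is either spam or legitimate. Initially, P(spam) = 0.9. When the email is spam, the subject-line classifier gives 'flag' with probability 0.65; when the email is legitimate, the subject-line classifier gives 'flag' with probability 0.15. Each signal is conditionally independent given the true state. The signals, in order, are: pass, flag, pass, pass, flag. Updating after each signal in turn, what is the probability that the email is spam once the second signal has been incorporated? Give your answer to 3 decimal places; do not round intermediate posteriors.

After 'pass': P(spam) = 0.35·0.9000 / (0.35·0.9000 + 0.85·0.1000) ≈ 0.7875
After 'flag': P(spam) = 0.65·0.7875 / (0.65·0.7875 + 0.15·0.2125) ≈ 0.9414

0.941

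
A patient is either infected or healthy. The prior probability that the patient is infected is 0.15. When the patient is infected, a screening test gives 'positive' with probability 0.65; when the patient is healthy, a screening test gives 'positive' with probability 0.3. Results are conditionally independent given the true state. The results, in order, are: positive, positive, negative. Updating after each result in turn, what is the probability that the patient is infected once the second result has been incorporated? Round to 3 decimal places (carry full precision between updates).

Apply Bayes' rule sequentially, carrying P(infected) forward.
After 'positive': P(infected) = 0.65·0.1500 / (0.65·0.1500 + 0.3·0.8500) ≈ 0.2766
After 'positive': P(infected) = 0.65·0.2766 / (0.65·0.2766 + 0.3·0.7234) ≈ 0.4531

0.453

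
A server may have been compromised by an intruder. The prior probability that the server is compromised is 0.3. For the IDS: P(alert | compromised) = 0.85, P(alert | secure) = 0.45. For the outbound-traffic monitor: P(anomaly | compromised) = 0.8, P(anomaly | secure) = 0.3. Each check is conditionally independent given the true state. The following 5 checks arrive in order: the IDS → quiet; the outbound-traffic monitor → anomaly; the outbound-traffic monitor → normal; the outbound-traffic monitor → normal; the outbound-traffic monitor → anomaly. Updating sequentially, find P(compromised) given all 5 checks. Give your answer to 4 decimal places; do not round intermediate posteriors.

0.0635

After the IDS='quiet': P(compromised) = 0.15·0.3000 / (0.15·0.3000 + 0.55·0.7000) ≈ 0.1047
After the outbound-traffic monitor='anomaly': P(compromised) = 0.8·0.1047 / (0.8·0.1047 + 0.3·0.8953) ≈ 0.2376
After the outbound-traffic monitor='normal': P(compromised) = 0.2·0.2376 / (0.2·0.2376 + 0.7·0.7624) ≈ 0.0818
After the outbound-traffic monitor='normal': P(compromised) = 0.2·0.0818 / (0.2·0.0818 + 0.7·0.9182) ≈ 0.0248
After the outbound-traffic monitor='anomaly': P(compromised) = 0.8·0.0248 / (0.8·0.0248 + 0.3·0.9752) ≈ 0.0635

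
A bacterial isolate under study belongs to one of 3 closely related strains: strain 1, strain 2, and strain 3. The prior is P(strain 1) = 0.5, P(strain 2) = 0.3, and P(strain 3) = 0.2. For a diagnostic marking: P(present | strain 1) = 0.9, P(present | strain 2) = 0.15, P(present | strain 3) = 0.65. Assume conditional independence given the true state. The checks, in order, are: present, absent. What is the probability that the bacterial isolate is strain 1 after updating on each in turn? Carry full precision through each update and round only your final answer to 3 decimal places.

0.350

After 'present': normaliser = 0.9·0.5000 + 0.15·0.3000 + 0.65·0.2000; P(strain 1) ≈ 0.7200, P(strain 2) ≈ 0.0720, P(strain 3) ≈ 0.2080
After 'absent': normaliser = 0.1·0.7200 + 0.85·0.0720 + 0.35·0.2080; P(strain 1) ≈ 0.3495, P(strain 2) ≈ 0.2971, P(strain 3) ≈ 0.3534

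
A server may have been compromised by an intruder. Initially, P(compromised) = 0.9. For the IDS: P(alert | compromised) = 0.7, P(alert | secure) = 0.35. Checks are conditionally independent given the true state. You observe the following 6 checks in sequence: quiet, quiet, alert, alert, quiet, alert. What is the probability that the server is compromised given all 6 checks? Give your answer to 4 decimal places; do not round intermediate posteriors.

Apply Bayes' rule sequentially, carrying P(compromised) forward.
After 'quiet': P(compromised) = 0.3·0.9000 / (0.3·0.9000 + 0.65·0.1000) ≈ 0.8060
After 'quiet': P(compromised) = 0.3·0.8060 / (0.3·0.8060 + 0.65·0.1940) ≈ 0.6572
After 'alert': P(compromised) = 0.7·0.6572 / (0.7·0.6572 + 0.35·0.3428) ≈ 0.7931
After 'alert': P(compromised) = 0.7·0.7931 / (0.7·0.7931 + 0.35·0.2069) ≈ 0.8846
After 'quiet': P(compromised) = 0.3·0.8846 / (0.3·0.8846 + 0.65·0.1154) ≈ 0.7797
After 'alert': P(compromised) = 0.7·0.7797 / (0.7·0.7797 + 0.35·0.2203) ≈ 0.8762

0.8762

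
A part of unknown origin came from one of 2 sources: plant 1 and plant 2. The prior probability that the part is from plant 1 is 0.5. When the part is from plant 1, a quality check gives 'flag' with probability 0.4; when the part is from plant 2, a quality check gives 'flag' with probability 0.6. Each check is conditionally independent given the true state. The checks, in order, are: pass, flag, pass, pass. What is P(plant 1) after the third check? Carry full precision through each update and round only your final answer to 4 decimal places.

Apply Bayes' rule sequentially, carrying P(plant 1) forward.
After 'pass': P(plant 1) = 0.6·0.5000 / (0.6·0.5000 + 0.4·0.5000) ≈ 0.6000
After 'flag': P(plant 1) = 0.4·0.6000 / (0.4·0.6000 + 0.6·0.4000) ≈ 0.5000
After 'pass': P(plant 1) = 0.6·0.5000 / (0.6·0.5000 + 0.4·0.5000) ≈ 0.6000

0.6000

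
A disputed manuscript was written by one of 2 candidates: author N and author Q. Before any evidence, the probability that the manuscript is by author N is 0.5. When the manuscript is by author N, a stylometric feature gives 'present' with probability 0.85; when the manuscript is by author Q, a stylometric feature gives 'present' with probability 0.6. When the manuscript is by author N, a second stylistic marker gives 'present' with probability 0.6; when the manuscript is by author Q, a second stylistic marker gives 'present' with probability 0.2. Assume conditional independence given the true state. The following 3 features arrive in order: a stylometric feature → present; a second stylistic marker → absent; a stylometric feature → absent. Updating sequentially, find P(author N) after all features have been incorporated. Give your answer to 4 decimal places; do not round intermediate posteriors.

0.2099

After a stylometric feature='present': P(author N) = 0.85·0.5000 / (0.85·0.5000 + 0.6·0.5000) ≈ 0.5862
After a second stylistic marker='absent': P(author N) = 0.4·0.5862 / (0.4·0.5862 + 0.8·0.4138) ≈ 0.4146
After a stylometric feature='absent': P(author N) = 0.15·0.4146 / (0.15·0.4146 + 0.4·0.5854) ≈ 0.2099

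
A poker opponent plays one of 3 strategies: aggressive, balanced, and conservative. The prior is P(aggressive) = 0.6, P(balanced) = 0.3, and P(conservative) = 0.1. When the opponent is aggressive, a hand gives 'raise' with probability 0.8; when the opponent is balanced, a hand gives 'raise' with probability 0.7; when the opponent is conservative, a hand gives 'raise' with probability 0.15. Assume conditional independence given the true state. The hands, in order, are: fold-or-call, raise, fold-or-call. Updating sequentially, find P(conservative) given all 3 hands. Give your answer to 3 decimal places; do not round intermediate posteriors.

After 'fold-or-call': normaliser = 0.2·0.6000 + 0.3·0.3000 + 0.85·0.1000; P(aggressive) ≈ 0.4068, P(balanced) ≈ 0.3051, P(conservative) ≈ 0.2881
After 'raise': normaliser = 0.8·0.4068 + 0.7·0.3051 + 0.15·0.2881; P(aggressive) ≈ 0.5590, P(balanced) ≈ 0.3668, P(conservative) ≈ 0.0742
After 'fold-or-call': normaliser = 0.2·0.5590 + 0.3·0.3668 + 0.85·0.0742; P(aggressive) ≈ 0.3923, P(balanced) ≈ 0.3862, P(conservative) ≈ 0.2215

0.221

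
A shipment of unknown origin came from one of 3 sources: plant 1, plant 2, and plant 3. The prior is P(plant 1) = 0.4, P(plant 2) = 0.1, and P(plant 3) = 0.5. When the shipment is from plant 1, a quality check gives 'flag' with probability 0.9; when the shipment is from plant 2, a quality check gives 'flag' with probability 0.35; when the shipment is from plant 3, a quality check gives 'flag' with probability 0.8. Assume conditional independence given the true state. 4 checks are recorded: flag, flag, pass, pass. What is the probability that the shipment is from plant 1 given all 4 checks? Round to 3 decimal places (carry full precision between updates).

Apply Bayes' rule sequentially, carrying P(plant 1) forward.
After 'flag': normaliser = 0.9·0.4000 + 0.35·0.1000 + 0.8·0.5000; P(plant 1) ≈ 0.4528, P(plant 2) ≈ 0.0440, P(plant 3) ≈ 0.5031
After 'flag': normaliser = 0.9·0.4528 + 0.35·0.0440 + 0.8·0.5031; P(plant 1) ≈ 0.4937, P(plant 2) ≈ 0.0187, P(plant 3) ≈ 0.4876
After 'pass': normaliser = 0.1·0.4937 + 0.65·0.0187 + 0.2·0.4876; P(plant 1) ≈ 0.3105, P(plant 2) ≈ 0.0763, P(plant 3) ≈ 0.6132
After 'pass': normaliser = 0.1·0.3105 + 0.65·0.0763 + 0.2·0.6132; P(plant 1) ≈ 0.1527, P(plant 2) ≈ 0.2440, P(plant 3) ≈ 0.6033

0.153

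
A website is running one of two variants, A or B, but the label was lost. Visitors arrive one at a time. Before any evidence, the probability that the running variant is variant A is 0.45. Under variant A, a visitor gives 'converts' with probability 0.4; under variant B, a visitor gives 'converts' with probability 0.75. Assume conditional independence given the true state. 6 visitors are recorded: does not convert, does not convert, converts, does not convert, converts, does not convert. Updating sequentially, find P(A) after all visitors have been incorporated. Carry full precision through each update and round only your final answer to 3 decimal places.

0.885

After 'does not convert': P(A) = 0.6·0.4500 / (0.6·0.4500 + 0.25·0.5500) ≈ 0.6626
After 'does not convert': P(A) = 0.6·0.6626 / (0.6·0.6626 + 0.25·0.3374) ≈ 0.8250
After 'converts': P(A) = 0.4·0.8250 / (0.4·0.8250 + 0.75·0.1750) ≈ 0.7154
After 'does not convert': P(A) = 0.6·0.7154 / (0.6·0.7154 + 0.25·0.2846) ≈ 0.8578
After 'converts': P(A) = 0.4·0.8578 / (0.4·0.8578 + 0.75·0.1422) ≈ 0.7629
After 'does not convert': P(A) = 0.6·0.7629 / (0.6·0.7629 + 0.25·0.2371) ≈ 0.8853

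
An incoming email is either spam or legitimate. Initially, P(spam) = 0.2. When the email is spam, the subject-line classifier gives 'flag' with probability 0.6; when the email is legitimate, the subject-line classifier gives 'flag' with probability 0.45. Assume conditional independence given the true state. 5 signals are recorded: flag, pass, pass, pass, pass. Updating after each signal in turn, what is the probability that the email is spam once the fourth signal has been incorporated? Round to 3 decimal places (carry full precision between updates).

0.114

Each posterior becomes the prior for the next update.
After 'flag': P(spam) = 0.6·0.2000 / (0.6·0.2000 + 0.45·0.8000) ≈ 0.2500
After 'pass': P(spam) = 0.4·0.2500 / (0.4·0.2500 + 0.55·0.7500) ≈ 0.1951
After 'pass': P(spam) = 0.4·0.1951 / (0.4·0.1951 + 0.55·0.8049) ≈ 0.1499
After 'pass': P(spam) = 0.4·0.1499 / (0.4·0.1499 + 0.55·0.8501) ≈ 0.1137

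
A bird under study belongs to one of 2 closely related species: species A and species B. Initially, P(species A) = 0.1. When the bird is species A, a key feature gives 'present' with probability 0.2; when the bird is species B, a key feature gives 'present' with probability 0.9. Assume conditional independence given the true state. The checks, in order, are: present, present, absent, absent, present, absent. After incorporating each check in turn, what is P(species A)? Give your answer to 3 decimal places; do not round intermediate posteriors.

0.384

After 'present': P(species A) = 0.2·0.1000 / (0.2·0.1000 + 0.9·0.9000) ≈ 0.0241
After 'present': P(species A) = 0.2·0.0241 / (0.2·0.0241 + 0.9·0.9759) ≈ 0.0055
After 'absent': P(species A) = 0.8·0.0055 / (0.8·0.0055 + 0.1·0.9945) ≈ 0.0420
After 'absent': P(species A) = 0.8·0.0420 / (0.8·0.0420 + 0.1·0.9580) ≈ 0.2599
After 'present': P(species A) = 0.2·0.2599 / (0.2·0.2599 + 0.9·0.7401) ≈ 0.0724
After 'absent': P(species A) = 0.8·0.0724 / (0.8·0.0724 + 0.1·0.9276) ≈ 0.3843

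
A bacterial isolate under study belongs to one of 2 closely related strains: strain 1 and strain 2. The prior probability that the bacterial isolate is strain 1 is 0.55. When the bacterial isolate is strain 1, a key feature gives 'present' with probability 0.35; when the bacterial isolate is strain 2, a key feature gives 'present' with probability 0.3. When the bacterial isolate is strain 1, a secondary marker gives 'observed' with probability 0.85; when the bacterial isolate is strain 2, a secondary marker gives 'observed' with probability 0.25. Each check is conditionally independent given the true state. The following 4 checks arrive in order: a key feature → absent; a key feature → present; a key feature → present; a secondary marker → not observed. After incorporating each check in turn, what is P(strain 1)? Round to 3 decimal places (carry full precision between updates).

Apply Bayes' rule sequentially, carrying P(strain 1) forward.
After a key feature='absent': P(strain 1) = 0.65·0.5500 / (0.65·0.5500 + 0.7·0.4500) ≈ 0.5316
After a key feature='present': P(strain 1) = 0.35·0.5316 / (0.35·0.5316 + 0.3·0.4684) ≈ 0.5697
After a key feature='present': P(strain 1) = 0.35·0.5697 / (0.35·0.5697 + 0.3·0.4303) ≈ 0.6070
After a secondary marker='not observed': P(strain 1) = 0.15·0.6070 / (0.15·0.6070 + 0.75·0.3930) ≈ 0.2360

0.236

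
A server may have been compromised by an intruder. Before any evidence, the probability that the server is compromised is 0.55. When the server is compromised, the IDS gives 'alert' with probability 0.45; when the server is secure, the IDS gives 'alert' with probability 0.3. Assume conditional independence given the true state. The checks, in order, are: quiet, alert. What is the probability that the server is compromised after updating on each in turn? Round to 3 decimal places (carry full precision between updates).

0.590

After 'quiet': P(compromised) = 0.55·0.5500 / (0.55·0.5500 + 0.7·0.4500) ≈ 0.4899
After 'alert': P(compromised) = 0.45·0.4899 / (0.45·0.4899 + 0.3·0.5101) ≈ 0.5902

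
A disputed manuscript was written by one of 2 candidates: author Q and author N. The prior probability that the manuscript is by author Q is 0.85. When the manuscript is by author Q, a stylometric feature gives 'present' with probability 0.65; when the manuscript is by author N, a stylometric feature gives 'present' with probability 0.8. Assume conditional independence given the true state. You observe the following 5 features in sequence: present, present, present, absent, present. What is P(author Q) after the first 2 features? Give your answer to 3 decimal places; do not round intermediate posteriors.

0.789

After 'present': P(author Q) = 0.65·0.8500 / (0.65·0.8500 + 0.8·0.1500) ≈ 0.8216
After 'present': P(author Q) = 0.65·0.8216 / (0.65·0.8216 + 0.8·0.1784) ≈ 0.7891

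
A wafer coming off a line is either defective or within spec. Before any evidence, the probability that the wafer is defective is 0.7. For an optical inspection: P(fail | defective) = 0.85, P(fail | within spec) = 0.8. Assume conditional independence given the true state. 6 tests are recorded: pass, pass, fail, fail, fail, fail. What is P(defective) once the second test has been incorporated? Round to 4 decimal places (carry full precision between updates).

After 'pass': P(defective) = 0.15·0.7000 / (0.15·0.7000 + 0.2·0.3000) ≈ 0.6364
After 'pass': P(defective) = 0.15·0.6364 / (0.15·0.6364 + 0.2·0.3636) ≈ 0.5676

0.5676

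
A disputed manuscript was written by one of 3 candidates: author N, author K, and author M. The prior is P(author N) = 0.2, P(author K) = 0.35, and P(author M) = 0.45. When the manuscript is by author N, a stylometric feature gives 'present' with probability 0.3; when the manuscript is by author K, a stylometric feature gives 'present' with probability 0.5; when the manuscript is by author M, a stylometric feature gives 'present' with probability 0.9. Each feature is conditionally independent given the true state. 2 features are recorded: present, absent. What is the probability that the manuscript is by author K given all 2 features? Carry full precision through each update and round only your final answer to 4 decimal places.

After 'present': normaliser = 0.3·0.2000 + 0.5·0.3500 + 0.9·0.4500; P(author N) ≈ 0.0938, P(author K) ≈ 0.2734, P(author M) ≈ 0.6328
After 'absent': normaliser = 0.7·0.0938 + 0.5·0.2734 + 0.1·0.6328; P(author N) ≈ 0.2471, P(author K) ≈ 0.5147, P(author M) ≈ 0.2382

0.5147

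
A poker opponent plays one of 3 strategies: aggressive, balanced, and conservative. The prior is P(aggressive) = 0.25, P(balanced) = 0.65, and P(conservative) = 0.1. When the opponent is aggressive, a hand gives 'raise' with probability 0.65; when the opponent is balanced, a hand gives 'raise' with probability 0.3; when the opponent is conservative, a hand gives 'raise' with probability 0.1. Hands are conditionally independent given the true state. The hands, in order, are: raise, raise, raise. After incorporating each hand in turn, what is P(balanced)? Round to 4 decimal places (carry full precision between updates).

Each posterior becomes the prior for the next update.
After 'raise': normaliser = 0.65·0.2500 + 0.3·0.6500 + 0.1·0.1000; P(aggressive) ≈ 0.4422, P(balanced) ≈ 0.5306, P(conservative) ≈ 0.0272
After 'raise': normaliser = 0.65·0.4422 + 0.3·0.5306 + 0.1·0.0272; P(aggressive) ≈ 0.6397, P(balanced) ≈ 0.3543, P(conservative) ≈ 0.0061
After 'raise': normaliser = 0.65·0.6397 + 0.3·0.3543 + 0.1·0.0061; P(aggressive) ≈ 0.7955, P(balanced) ≈ 0.2033, P(conservative) ≈ 0.0012

0.2033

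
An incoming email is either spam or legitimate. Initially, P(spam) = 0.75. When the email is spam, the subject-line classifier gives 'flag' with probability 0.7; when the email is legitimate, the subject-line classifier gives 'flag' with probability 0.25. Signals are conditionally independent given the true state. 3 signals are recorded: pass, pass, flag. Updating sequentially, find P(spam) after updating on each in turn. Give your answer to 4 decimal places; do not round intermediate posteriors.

After 'pass': P(spam) = 0.3·0.7500 / (0.3·0.7500 + 0.75·0.2500) ≈ 0.5455
After 'pass': P(spam) = 0.3·0.5455 / (0.3·0.5455 + 0.75·0.4545) ≈ 0.3243
After 'flag': P(spam) = 0.7·0.3243 / (0.7·0.3243 + 0.25·0.6757) ≈ 0.5734

0.5734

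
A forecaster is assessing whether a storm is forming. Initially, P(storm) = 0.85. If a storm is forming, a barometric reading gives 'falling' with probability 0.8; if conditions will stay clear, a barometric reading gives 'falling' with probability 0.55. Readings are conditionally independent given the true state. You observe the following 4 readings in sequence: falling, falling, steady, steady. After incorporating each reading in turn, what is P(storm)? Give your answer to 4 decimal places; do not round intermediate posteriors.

After 'falling': P(storm) = 0.8·0.8500 / (0.8·0.8500 + 0.55·0.1500) ≈ 0.8918
After 'falling': P(storm) = 0.8·0.8918 / (0.8·0.8918 + 0.55·0.1082) ≈ 0.9230
After 'steady': P(storm) = 0.2·0.9230 / (0.2·0.9230 + 0.45·0.0770) ≈ 0.8420
After 'steady': P(storm) = 0.2·0.8420 / (0.2·0.8420 + 0.45·0.1580) ≈ 0.7031

0.7031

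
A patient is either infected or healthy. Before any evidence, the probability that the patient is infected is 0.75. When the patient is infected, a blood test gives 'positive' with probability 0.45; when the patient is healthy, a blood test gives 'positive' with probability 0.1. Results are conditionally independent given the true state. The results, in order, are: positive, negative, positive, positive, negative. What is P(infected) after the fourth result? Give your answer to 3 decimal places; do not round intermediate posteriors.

After 'positive': P(infected) = 0.45·0.7500 / (0.45·0.7500 + 0.1·0.2500) ≈ 0.9310
After 'negative': P(infected) = 0.55·0.9310 / (0.55·0.9310 + 0.9·0.0690) ≈ 0.8919
After 'positive': P(infected) = 0.45·0.8919 / (0.45·0.8919 + 0.1·0.1081) ≈ 0.9738
After 'positive': P(infected) = 0.45·0.9738 / (0.45·0.9738 + 0.1·0.0262) ≈ 0.9940

0.994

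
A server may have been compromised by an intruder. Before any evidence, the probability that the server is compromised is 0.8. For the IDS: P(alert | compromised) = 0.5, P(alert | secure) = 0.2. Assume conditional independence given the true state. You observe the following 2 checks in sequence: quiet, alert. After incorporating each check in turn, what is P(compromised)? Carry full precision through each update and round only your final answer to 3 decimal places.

Each posterior becomes the prior for the next update.
After 'quiet': P(compromised) = 0.5·0.8000 / (0.5·0.8000 + 0.8·0.2000) ≈ 0.7143
After 'alert': P(compromised) = 0.5·0.7143 / (0.5·0.7143 + 0.2·0.2857) ≈ 0.8621

0.862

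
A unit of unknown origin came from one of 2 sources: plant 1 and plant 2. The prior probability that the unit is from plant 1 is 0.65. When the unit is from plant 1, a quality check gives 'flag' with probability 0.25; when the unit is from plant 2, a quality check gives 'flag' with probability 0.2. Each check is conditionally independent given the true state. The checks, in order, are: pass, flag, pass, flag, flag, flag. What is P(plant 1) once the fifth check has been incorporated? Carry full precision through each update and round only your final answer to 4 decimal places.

0.7612

After 'pass': P(plant 1) = 0.75·0.6500 / (0.75·0.6500 + 0.8·0.3500) ≈ 0.6352
After 'flag': P(plant 1) = 0.25·0.6352 / (0.25·0.6352 + 0.2·0.3648) ≈ 0.6852
After 'pass': P(plant 1) = 0.75·0.6852 / (0.75·0.6852 + 0.8·0.3148) ≈ 0.6711
After 'flag': P(plant 1) = 0.25·0.6711 / (0.25·0.6711 + 0.2·0.3289) ≈ 0.7183
After 'flag': P(plant 1) = 0.25·0.7183 / (0.25·0.7183 + 0.2·0.2817) ≈ 0.7612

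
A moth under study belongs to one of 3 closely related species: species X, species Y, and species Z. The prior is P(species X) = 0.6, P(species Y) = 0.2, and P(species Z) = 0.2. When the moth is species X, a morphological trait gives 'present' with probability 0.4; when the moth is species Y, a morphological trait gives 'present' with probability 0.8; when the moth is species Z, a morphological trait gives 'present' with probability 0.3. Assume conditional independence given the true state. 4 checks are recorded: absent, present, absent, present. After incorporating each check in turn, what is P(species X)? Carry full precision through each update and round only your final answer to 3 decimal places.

After 'absent': normaliser = 0.6·0.6000 + 0.2·0.2000 + 0.7·0.2000; P(species X) ≈ 0.6667, P(species Y) ≈ 0.0741, P(species Z) ≈ 0.2593
After 'present': normaliser = 0.4·0.6667 + 0.8·0.0741 + 0.3·0.2593; P(species X) ≈ 0.6606, P(species Y) ≈ 0.1468, P(species Z) ≈ 0.1927
After 'absent': normaliser = 0.6·0.6606 + 0.2·0.1468 + 0.7·0.1927; P(species X) ≈ 0.7070, P(species Y) ≈ 0.0524, P(species Z) ≈ 0.2406
After 'present': normaliser = 0.4·0.7070 + 0.8·0.0524 + 0.3·0.2406; P(species X) ≈ 0.7126, P(species Y) ≈ 0.1056, P(species Z) ≈ 0.1819

0.713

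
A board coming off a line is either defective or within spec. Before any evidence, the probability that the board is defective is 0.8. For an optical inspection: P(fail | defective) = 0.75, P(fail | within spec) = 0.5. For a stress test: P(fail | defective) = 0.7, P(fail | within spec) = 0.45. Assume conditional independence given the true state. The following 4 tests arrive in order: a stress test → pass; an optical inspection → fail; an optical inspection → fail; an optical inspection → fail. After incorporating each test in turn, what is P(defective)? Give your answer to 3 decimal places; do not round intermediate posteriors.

0.880

After a stress test='pass': P(defective) = 0.3·0.8000 / (0.3·0.8000 + 0.55·0.2000) ≈ 0.6857
After an optical inspection='fail': P(defective) = 0.75·0.6857 / (0.75·0.6857 + 0.5·0.3143) ≈ 0.7660
After an optical inspection='fail': P(defective) = 0.75·0.7660 / (0.75·0.7660 + 0.5·0.2340) ≈ 0.8308
After an optical inspection='fail': P(defective) = 0.75·0.8308 / (0.75·0.8308 + 0.5·0.1692) ≈ 0.8804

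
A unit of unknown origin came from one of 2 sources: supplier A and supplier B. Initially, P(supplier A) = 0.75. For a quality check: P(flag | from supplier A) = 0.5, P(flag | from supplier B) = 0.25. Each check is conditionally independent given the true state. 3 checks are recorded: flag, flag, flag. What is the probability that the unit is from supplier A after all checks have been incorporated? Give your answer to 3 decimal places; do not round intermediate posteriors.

After 'flag': P(supplier A) = 0.5·0.7500 / (0.5·0.7500 + 0.25·0.2500) ≈ 0.8571
After 'flag': P(supplier A) = 0.5·0.8571 / (0.5·0.8571 + 0.25·0.1429) ≈ 0.9231
After 'flag': P(supplier A) = 0.5·0.9231 / (0.5·0.9231 + 0.25·0.0769) ≈ 0.9600

0.960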